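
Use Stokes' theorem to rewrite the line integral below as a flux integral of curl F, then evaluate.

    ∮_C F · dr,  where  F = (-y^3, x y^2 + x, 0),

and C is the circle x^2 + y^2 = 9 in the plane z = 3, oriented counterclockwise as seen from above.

Let S be the flat disk x^2 + y^2 ≤ 9 in the plane z = 3, with upward unit normal n̂ = ẑ. By Stokes' theorem,

    ∮_C F · dr = ∬_S (∇ × F) · n̂ dS = ∬_D (curl F)_z dA,

where D is the disk x^2 + y^2 ≤ 9.

Compute the curl of F = (-y^3, x y^2 + x, 0):
    (∇ × F)_x = ∂F_z/∂y - ∂F_y/∂z = 0,
    (∇ × F)_y = ∂F_x/∂z - ∂F_z/∂x = 0,
    (∇ × F)_z = ∂F_y/∂x - ∂F_x/∂y = 4y^2 + 1.

On z = 3, (curl F)_z = 4y^2 + 1.

Convert to polar (x = r cos θ, y = r sin θ, dA = r dr dθ); the integrand becomes 4r^2sin(θ)^2 + 1, so

    ∬_D (curl F)_z dA = ∫_0^{2π} ∫_0^{3} (4r^2sin(θ)^2 + 1) · r dr dθ.

Inner (r from 0 to 3): 81sin(θ)^2 + 9/2.
Outer (θ from 0 to 2π): 90π.

Therefore ∮_C F · dr = 90π.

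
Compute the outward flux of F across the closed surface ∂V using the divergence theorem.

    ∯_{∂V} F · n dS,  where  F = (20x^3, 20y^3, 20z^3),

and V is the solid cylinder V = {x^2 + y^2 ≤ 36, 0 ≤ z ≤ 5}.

By the divergence theorem,

    ∯_{∂V} F · n dS = ∭_V (∇ · F) dV.

Compute the divergence:
    ∇ · F = ∂F_x/∂x + ∂F_y/∂y + ∂F_z/∂z = 60x^2 + 60y^2 + 60z^2.

In cylindrical coordinates, x = r cos(θ), y = r sin(θ), z = z, dV = r dr dθ dz, with 0 ≤ r ≤ 6, 0 ≤ θ ≤ 2π, 0 ≤ z ≤ 5.

The integrand, after substitution and multiplying by the volume element, becomes (60r^2 + 60z^2) · r, so

    ∭_V (∇·F) dV = ∫_0^{2π} ∫_0^{6} ∫_0^{5} (60r^2 + 60z^2) · r dz dr dθ.

Inner (z from 0 to 5): 300r^3 + 2500r.
Middle (r from 0 to 6): 142200.
Outer (θ from 0 to 2π): 284400π.

Therefore ∯_{∂V} F · n dS = 284400π.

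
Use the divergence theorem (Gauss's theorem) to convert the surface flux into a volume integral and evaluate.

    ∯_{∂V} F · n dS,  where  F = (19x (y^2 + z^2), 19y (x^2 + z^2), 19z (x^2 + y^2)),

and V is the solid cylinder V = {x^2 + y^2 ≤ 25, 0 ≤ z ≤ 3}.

By the divergence theorem,

    ∯_{∂V} F · n dS = ∭_V (∇ · F) dV.

Compute the divergence:
    ∇ · F = ∂F_x/∂x + ∂F_y/∂y + ∂F_z/∂z = 19y^2 + 19z^2 + 19x^2 + 19z^2 + 19x^2 + 19y^2 = 38x^2 + 38y^2 + 38z^2.

In cylindrical coordinates, x = r cos(θ), y = r sin(θ), z = z, dV = r dr dθ dz, with 0 ≤ r ≤ 5, 0 ≤ θ ≤ 2π, 0 ≤ z ≤ 3.

The integrand, after substitution and multiplying by the volume element, becomes (38r^2 + 38z^2) · r, so

    ∭_V (∇·F) dV = ∫_0^{2π} ∫_0^{5} ∫_0^{3} (38r^2 + 38z^2) · r dz dr dθ.

Inner (z from 0 to 3): 114r (r^2 + 3).
Middle (r from 0 to 5): 44175/2.
Outer (θ from 0 to 2π): 44175π.

Therefore ∯_{∂V} F · n dS = 44175π.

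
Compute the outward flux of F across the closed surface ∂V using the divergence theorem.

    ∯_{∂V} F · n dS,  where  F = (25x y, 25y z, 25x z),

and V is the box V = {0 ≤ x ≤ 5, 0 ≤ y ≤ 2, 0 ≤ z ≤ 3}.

By the divergence theorem,

    ∯_{∂V} F · n dS = ∭_V (∇ · F) dV.

Compute the divergence:
    ∇ · F = ∂F_x/∂x + ∂F_y/∂y + ∂F_z/∂z = 25y + 25z + 25x = 25x + 25y + 25z.

V is a rectangular box, so dV = dx dy dz with 0 ≤ x ≤ 5, 0 ≤ y ≤ 2, 0 ≤ z ≤ 3.

Integrate (25x + 25y + 25z) over V as an iterated integral:

    ∭_V (∇·F) dV = ∫_0^{5} ∫_0^{2} ∫_0^{3} (25x + 25y + 25z) dz dy dx.

Inner (z from 0 to 3): 75x + 75y + 225/2.
Middle (y from 0 to 2): 150x + 375.
Outer (x from 0 to 5): 3750.

Therefore ∯_{∂V} F · n dS = 3750.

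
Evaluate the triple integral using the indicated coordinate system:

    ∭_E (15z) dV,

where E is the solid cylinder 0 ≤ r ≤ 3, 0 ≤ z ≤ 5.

In cylindrical coordinates, x = r cos(θ), y = r sin(θ), z = z, and dV = r dr dθ dz.

The integrand becomes 15z, so

    ∭_E (15z) dV = ∫_{0}^{2π} ∫_{0}^{3} ∫_{0}^{5} (15z) · r dz dr dθ.

Inner (z): 375r/2.
Middle (r from 0 to 3): 3375/4.
Outer (θ): 3375π/2.

Therefore the triple integral equals 3375π/2.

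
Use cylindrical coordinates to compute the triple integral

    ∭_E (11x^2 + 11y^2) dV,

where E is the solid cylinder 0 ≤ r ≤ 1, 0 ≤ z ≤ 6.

In cylindrical coordinates, x = r cos(θ), y = r sin(θ), z = z, and dV = r dr dθ dz.

The integrand becomes 11r^2, so

    ∭_E (11x^2 + 11y^2) dV = ∫_{0}^{2π} ∫_{0}^{1} ∫_{0}^{6} (11r^2) · r dz dr dθ.

Inner (z): 66r^3.
Middle (r from 0 to 1): 33/2.
Outer (θ): 33π.

Therefore the triple integral equals 33π.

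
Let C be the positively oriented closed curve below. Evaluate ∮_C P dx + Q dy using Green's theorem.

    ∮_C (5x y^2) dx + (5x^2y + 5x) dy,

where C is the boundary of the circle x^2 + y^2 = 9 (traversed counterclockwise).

Green's theorem converts the closed line integral into a double integral over the enclosed region D:

    ∮_C P dx + Q dy = ∬_D (∂Q/∂x - ∂P/∂y) dA.

Here P = 5x y^2, Q = 5x^2y + 5x, so

    ∂Q/∂x = 10x y + 5,    ∂P/∂y = 10x y,
    ∂Q/∂x - ∂P/∂y = 5.

D is the region x^2 + y^2 ≤ 9. Evaluating the double integral:

In polar coordinates (x = r cos θ, y = r sin θ, dA = r dr dθ) the integrand becomes 5, so

    ∬_D (5) dA = ∫_0^{2π} ∫_0^{3} (5) · r dr dθ.

Inner (r from 0 to 3): 45/2.
Outer (θ from 0 to 2π): 45π.

Therefore ∮_C P dx + Q dy = 45π.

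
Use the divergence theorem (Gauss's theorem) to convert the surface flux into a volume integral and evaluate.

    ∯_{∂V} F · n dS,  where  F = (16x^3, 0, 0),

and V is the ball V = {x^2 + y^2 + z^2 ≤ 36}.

By the divergence theorem,

    ∯_{∂V} F · n dS = ∭_V (∇ · F) dV.

Compute the divergence:
    ∇ · F = ∂F_x/∂x + ∂F_y/∂y + ∂F_z/∂z = 48x^2 + 0 + 0 = 48x^2.

In spherical coordinates, x = ρ sin(φ) cos(θ), y = ρ sin(φ) sin(θ), z = ρ cos(φ), dV = ρ^2 sin(φ) dρ dφ dθ, with 0 ≤ ρ ≤ 6, 0 ≤ φ ≤ π, 0 ≤ θ ≤ 2π.

The integrand, after substitution and multiplying by the volume element, becomes (48ρ^2sin(φ)^2cos(θ)^2) · ρ^2 sin(φ), so

    ∭_V (∇·F) dV = ∫_0^{2π} ∫_0^{π} ∫_0^{6} (48ρ^2sin(φ)^2cos(θ)^2) · ρ^2 sin(φ) dρ dφ dθ.

Inner (ρ from 0 to 6): 373248sin(φ)^3cos(θ)^2/5.
Middle (φ from 0 to π): 497664cos(θ)^2/5.
Outer (θ from 0 to 2π): 497664π/5.

Therefore ∯_{∂V} F · n dS = 497664π/5.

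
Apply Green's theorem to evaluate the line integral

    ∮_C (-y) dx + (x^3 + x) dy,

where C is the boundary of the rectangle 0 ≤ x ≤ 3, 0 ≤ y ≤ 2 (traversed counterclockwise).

Green's theorem converts the closed line integral into a double integral over the enclosed region D:

    ∮_C P dx + Q dy = ∬_D (∂Q/∂x - ∂P/∂y) dA.

Here P = -y, Q = x^3 + x, so

    ∂Q/∂x = 3x^2 + 1,    ∂P/∂y = -1,
    ∂Q/∂x - ∂P/∂y = 3x^2 + 2.

D is the region 0 ≤ x ≤ 3, 0 ≤ y ≤ 2. Evaluating the double integral:

    ∬_D (3x^2 + 2) dA = ∫_0^{3} ∫_0^{2} (3x^2 + 2) dy dx.

Inner (y from 0 to 2): 6x^2 + 4.
Outer (x from 0 to 3): 66.

Therefore ∮_C P dx + Q dy = 66.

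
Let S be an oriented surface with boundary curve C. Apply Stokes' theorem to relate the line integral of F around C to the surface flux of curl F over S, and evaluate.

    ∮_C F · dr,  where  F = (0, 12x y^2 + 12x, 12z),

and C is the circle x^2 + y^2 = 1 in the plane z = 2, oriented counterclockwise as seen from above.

Let S be the flat disk x^2 + y^2 ≤ 1 in the plane z = 2, with upward unit normal n̂ = ẑ. By Stokes' theorem,

    ∮_C F · dr = ∬_S (∇ × F) · n̂ dS = ∬_D (curl F)_z dA,

where D is the disk x^2 + y^2 ≤ 1.

Compute the curl of F = (0, 12x y^2 + 12x, 12z):
    (∇ × F)_x = ∂F_z/∂y - ∂F_y/∂z = 0,
    (∇ × F)_y = ∂F_x/∂z - ∂F_z/∂x = 0,
    (∇ × F)_z = ∂F_y/∂x - ∂F_x/∂y = 12y^2 + 12.

On z = 2, (curl F)_z = 12y^2 + 12.

Convert to polar (x = r cos θ, y = r sin θ, dA = r dr dθ); the integrand becomes 12r^2sin(θ)^2 + 12, so

    ∬_D (curl F)_z dA = ∫_0^{2π} ∫_0^{1} (12r^2sin(θ)^2 + 12) · r dr dθ.

Inner (r from 0 to 1): 3sin(θ)^2 + 6.
Outer (θ from 0 to 2π): 15π.

Therefore ∮_C F · dr = 15π.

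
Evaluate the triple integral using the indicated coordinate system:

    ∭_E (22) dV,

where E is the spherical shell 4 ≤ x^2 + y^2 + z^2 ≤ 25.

In spherical coordinates, x = ρ sin(φ) cos(θ), y = ρ sin(φ) sin(θ), z = ρ cos(φ), and dV = ρ^2 sin(φ) dρ dφ dθ.

The integrand becomes 22, so

    ∭_E (22) dV = ∫_{0}^{2π} ∫_{0}^{π} ∫_{2}^{5} (22) · ρ^2 sin(φ) dρ dφ dθ.

Inner (ρ): 858sin(φ).
Middle (φ): 1716.
Outer (θ): 3432π.

Therefore the triple integral equals 3432π.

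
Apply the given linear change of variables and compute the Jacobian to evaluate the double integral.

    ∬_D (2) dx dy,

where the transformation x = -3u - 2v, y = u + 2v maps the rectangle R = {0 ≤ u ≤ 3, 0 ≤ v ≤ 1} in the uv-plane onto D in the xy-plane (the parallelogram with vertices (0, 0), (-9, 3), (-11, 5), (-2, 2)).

Compute the Jacobian determinant of (x, y) with respect to (u, v):

    ∂(x,y)/∂(u,v) = | -3  -2 | = (-3)(2) - (-2)(1) = -4.
                   | 1  2 |

Its absolute value is |J| = 4 (the area scaling factor).

Substituting x = -3u - 2v, y = u + 2v into the integrand,

    2 → 2,

so the integral becomes

    ∬_R (2) · |J| du dv = ∫_0^3 ∫_0^1 (8) dv du.

Inner (v): 8.
Outer (u): 24.

Therefore ∬_D (2) dx dy = 24.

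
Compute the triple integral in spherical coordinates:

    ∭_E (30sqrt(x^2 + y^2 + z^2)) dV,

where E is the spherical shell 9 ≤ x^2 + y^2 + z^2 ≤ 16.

In spherical coordinates, x = ρ sin(φ) cos(θ), y = ρ sin(φ) sin(θ), z = ρ cos(φ), and dV = ρ^2 sin(φ) dρ dφ dθ.

The integrand becomes 30ρ, so

    ∭_E (30sqrt(x^2 + y^2 + z^2)) dV = ∫_{0}^{2π} ∫_{0}^{π} ∫_{3}^{4} (30ρ) · ρ^2 sin(φ) dρ dφ dθ.

Inner (ρ): 2625sin(φ)/2.
Middle (φ): 2625.
Outer (θ): 5250π.

Therefore the triple integral equals 5250π.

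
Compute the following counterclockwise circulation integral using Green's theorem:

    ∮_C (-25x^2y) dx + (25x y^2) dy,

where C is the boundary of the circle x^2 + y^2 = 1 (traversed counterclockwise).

Green's theorem converts the closed line integral into a double integral over the enclosed region D:

    ∮_C P dx + Q dy = ∬_D (∂Q/∂x - ∂P/∂y) dA.

Here P = -25x^2y, Q = 25x y^2, so

    ∂Q/∂x = 25y^2,    ∂P/∂y = -25x^2,
    ∂Q/∂x - ∂P/∂y = 25x^2 + 25y^2.

D is the region x^2 + y^2 ≤ 1. Evaluating the double integral:

In polar coordinates (x = r cos θ, y = r sin θ, dA = r dr dθ) the integrand becomes 25r^2, so

    ∬_D (25x^2 + 25y^2) dA = ∫_0^{2π} ∫_0^{1} (25r^2) · r dr dθ.

Inner (r from 0 to 1): 25/4.
Outer (θ from 0 to 2π): 25π/2.

Therefore ∮_C P dx + Q dy = 25π/2.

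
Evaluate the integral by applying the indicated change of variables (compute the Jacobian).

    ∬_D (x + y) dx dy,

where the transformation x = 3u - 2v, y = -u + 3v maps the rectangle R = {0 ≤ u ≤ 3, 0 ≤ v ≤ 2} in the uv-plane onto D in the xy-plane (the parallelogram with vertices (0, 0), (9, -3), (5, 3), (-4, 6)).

Compute the Jacobian determinant of (x, y) with respect to (u, v):

    ∂(x,y)/∂(u,v) = | 3  -2 | = (3)(3) - (-2)(-1) = 7.
                   | -1  3 |

Its absolute value is |J| = 7 (the area scaling factor).

Substituting x = 3u - 2v, y = -u + 3v into the integrand,

    x + y → 2u + v,

so the integral becomes

    ∬_R (2u + v) · |J| du dv = ∫_0^3 ∫_0^2 (14u + 7v) dv du.

Inner (v): 28u + 14.
Outer (u): 168.

Therefore ∬_D (x + y) dx dy = 168.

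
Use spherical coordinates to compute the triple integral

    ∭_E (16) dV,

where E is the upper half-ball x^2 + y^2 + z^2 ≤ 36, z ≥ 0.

In spherical coordinates, x = ρ sin(φ) cos(θ), y = ρ sin(φ) sin(θ), z = ρ cos(φ), and dV = ρ^2 sin(φ) dρ dφ dθ.

The integrand becomes 16, so

    ∭_E (16) dV = ∫_{0}^{2π} ∫_{0}^{π/2} ∫_{0}^{6} (16) · ρ^2 sin(φ) dρ dφ dθ.

Inner (ρ): 1152sin(φ).
Middle (φ): 1152.
Outer (θ): 2304π.

Therefore the triple integral equals 2304π.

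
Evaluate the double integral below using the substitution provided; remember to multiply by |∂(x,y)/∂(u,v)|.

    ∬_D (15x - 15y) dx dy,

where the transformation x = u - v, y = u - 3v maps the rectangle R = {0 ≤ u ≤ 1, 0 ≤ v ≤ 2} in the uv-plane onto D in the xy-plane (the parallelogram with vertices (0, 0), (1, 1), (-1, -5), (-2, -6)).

Compute the Jacobian determinant of (x, y) with respect to (u, v):

    ∂(x,y)/∂(u,v) = | 1  -1 | = (1)(-3) - (-1)(1) = -2.
                   | 1  -3 |

Its absolute value is |J| = 2 (the area scaling factor).

Substituting x = u - v, y = u - 3v into the integrand,

    15x - 15y → 30v,

so the integral becomes

    ∬_R (30v) · |J| du dv = ∫_0^1 ∫_0^2 (60v) dv du.

Inner (v): 120.
Outer (u): 120.

Therefore ∬_D (15x - 15y) dx dy = 120.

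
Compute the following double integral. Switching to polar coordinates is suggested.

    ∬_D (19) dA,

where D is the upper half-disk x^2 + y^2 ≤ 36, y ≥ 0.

The region D is 0 ≤ r ≤ 6, 0 ≤ θ ≤ π in polar coordinates, where x = r cos(θ), y = r sin(θ), and dA = r dr dθ.

Under the substitution, the integrand becomes 19, so

    ∬_D (19) dA = ∫_{0}^{π} ∫_{0}^{6} (19) · r dr dθ.

Inner integral (in r): ∫_{0}^{6} (19) · r dr = 342.

Outer integral (in θ): ∫_{0}^{π} (342) dθ = 342π.

Therefore ∬_D (19) dA = 342π.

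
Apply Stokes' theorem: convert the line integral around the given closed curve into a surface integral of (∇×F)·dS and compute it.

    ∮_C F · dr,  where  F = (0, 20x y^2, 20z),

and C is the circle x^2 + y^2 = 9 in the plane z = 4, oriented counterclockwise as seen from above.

Let S be the flat disk x^2 + y^2 ≤ 9 in the plane z = 4, with upward unit normal n̂ = ẑ. By Stokes' theorem,

    ∮_C F · dr = ∬_S (∇ × F) · n̂ dS = ∬_D (curl F)_z dA,

where D is the disk x^2 + y^2 ≤ 9.

Compute the curl of F = (0, 20x y^2, 20z):
    (∇ × F)_x = ∂F_z/∂y - ∂F_y/∂z = 0,
    (∇ × F)_y = ∂F_x/∂z - ∂F_z/∂x = 0,
    (∇ × F)_z = ∂F_y/∂x - ∂F_x/∂y = 20y^2.

On z = 4, (curl F)_z = 20y^2.

Convert to polar (x = r cos θ, y = r sin θ, dA = r dr dθ); the integrand becomes 20r^2sin(θ)^2, so

    ∬_D (curl F)_z dA = ∫_0^{2π} ∫_0^{3} (20r^2sin(θ)^2) · r dr dθ.

Inner (r from 0 to 3): 405sin(θ)^2.
Outer (θ from 0 to 2π): 405π.

Therefore ∮_C F · dr = 405π.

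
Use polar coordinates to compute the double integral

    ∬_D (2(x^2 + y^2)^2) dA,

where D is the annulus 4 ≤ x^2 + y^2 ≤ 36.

The region D is 2 ≤ r ≤ 6, 0 ≤ θ ≤ 2π in polar coordinates, where x = r cos(θ), y = r sin(θ), and dA = r dr dθ.

Under the substitution, the integrand becomes 2r^4, so

    ∬_D (2(x^2 + y^2)^2) dA = ∫_{0}^{2π} ∫_{2}^{6} (2r^4) · r dr dθ.

Inner integral (in r): ∫_{2}^{6} (2r^4) · r dr = 46592/3.

Outer integral (in θ): ∫_{0}^{2π} (46592/3) dθ = 93184π/3.

Therefore ∬_D (2(x^2 + y^2)^2) dA = 93184π/3.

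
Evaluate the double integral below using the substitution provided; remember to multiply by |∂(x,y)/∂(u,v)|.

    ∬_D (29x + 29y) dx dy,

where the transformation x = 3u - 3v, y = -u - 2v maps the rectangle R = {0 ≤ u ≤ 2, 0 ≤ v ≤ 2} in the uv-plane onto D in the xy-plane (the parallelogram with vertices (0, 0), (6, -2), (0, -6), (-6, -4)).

Compute the Jacobian determinant of (x, y) with respect to (u, v):

    ∂(x,y)/∂(u,v) = | 3  -3 | = (3)(-2) - (-3)(-1) = -9.
                   | -1  -2 |

Its absolute value is |J| = 9 (the area scaling factor).

Substituting x = 3u - 3v, y = -u - 2v into the integrand,

    29x + 29y → 58u - 145v,

so the integral becomes

    ∬_R (58u - 145v) · |J| du dv = ∫_0^2 ∫_0^2 (522u - 1305v) dv du.

Inner (v): 1044u - 2610.
Outer (u): -3132.

Therefore ∬_D (29x + 29y) dx dy = -3132.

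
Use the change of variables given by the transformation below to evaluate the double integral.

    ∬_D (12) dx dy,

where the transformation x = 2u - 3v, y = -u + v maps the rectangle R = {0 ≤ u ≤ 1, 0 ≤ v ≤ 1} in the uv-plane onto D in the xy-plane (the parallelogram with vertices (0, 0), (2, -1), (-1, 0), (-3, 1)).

Compute the Jacobian determinant of (x, y) with respect to (u, v):

    ∂(x,y)/∂(u,v) = | 2  -3 | = (2)(1) - (-3)(-1) = -1.
                   | -1  1 |

Its absolute value is |J| = 1 (the area scaling factor).

Substituting x = 2u - 3v, y = -u + v into the integrand,

    12 → 12,

so the integral becomes

    ∬_R (12) · |J| du dv = ∫_0^1 ∫_0^1 (12) dv du.

Inner (v): 12.
Outer (u): 12.

Therefore ∬_D (12) dx dy = 12.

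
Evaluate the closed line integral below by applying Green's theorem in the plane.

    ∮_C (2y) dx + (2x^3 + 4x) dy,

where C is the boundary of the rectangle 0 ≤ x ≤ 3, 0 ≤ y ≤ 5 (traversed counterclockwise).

Green's theorem converts the closed line integral into a double integral over the enclosed region D:

    ∮_C P dx + Q dy = ∬_D (∂Q/∂x - ∂P/∂y) dA.

Here P = 2y, Q = 2x^3 + 4x, so

    ∂Q/∂x = 6x^2 + 4,    ∂P/∂y = 2,
    ∂Q/∂x - ∂P/∂y = 6x^2 + 2.

D is the region 0 ≤ x ≤ 3, 0 ≤ y ≤ 5. Evaluating the double integral:

    ∬_D (6x^2 + 2) dA = ∫_0^{3} ∫_0^{5} (6x^2 + 2) dy dx.

Inner (y from 0 to 5): 30x^2 + 10.
Outer (x from 0 to 3): 300.

Therefore ∮_C P dx + Q dy = 300.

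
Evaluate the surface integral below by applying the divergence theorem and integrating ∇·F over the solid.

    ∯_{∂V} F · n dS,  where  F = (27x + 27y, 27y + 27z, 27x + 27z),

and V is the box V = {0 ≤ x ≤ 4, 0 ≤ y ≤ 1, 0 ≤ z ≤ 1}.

By the divergence theorem,

    ∯_{∂V} F · n dS = ∭_V (∇ · F) dV.

Compute the divergence:
    ∇ · F = ∂F_x/∂x + ∂F_y/∂y + ∂F_z/∂z = 27 + 27 + 27 = 81.

V is a rectangular box, so dV = dx dy dz with 0 ≤ x ≤ 4, 0 ≤ y ≤ 1, 0 ≤ z ≤ 1.

Integrate (81) over V as an iterated integral:

    ∭_V (∇·F) dV = ∫_0^{4} ∫_0^{1} ∫_0^{1} (81) dz dy dx.

Inner (z from 0 to 1): 81.
Middle (y from 0 to 1): 81.
Outer (x from 0 to 4): 324.

Therefore ∯_{∂V} F · n dS = 324.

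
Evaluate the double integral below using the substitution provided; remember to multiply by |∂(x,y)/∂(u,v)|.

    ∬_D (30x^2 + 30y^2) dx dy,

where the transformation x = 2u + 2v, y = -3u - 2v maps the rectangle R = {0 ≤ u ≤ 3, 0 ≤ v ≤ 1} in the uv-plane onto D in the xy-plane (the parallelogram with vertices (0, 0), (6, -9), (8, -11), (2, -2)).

Compute the Jacobian determinant of (x, y) with respect to (u, v):

    ∂(x,y)/∂(u,v) = | 2  2 | = (2)(-2) - (2)(-3) = 2.
                   | -3  -2 |

Its absolute value is |J| = 2 (the area scaling factor).

Substituting x = 2u + 2v, y = -3u - 2v into the integrand,

    30x^2 + 30y^2 → 390u^2 + 600u v + 240v^2,

so the integral becomes

    ∬_R (390u^2 + 600u v + 240v^2) · |J| du dv = ∫_0^3 ∫_0^1 (780u^2 + 1200u v + 480v^2) dv du.

Inner (v): 780u^2 + 600u + 160.
Outer (u): 10200.

Therefore ∬_D (30x^2 + 30y^2) dx dy = 10200.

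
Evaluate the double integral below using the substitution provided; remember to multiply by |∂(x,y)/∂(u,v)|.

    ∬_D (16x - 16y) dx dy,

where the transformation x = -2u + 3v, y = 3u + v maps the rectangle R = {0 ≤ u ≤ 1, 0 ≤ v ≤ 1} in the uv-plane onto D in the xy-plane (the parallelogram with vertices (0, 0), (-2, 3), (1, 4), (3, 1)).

Compute the Jacobian determinant of (x, y) with respect to (u, v):

    ∂(x,y)/∂(u,v) = | -2  3 | = (-2)(1) - (3)(3) = -11.
                   | 3  1 |

Its absolute value is |J| = 11 (the area scaling factor).

Substituting x = -2u + 3v, y = 3u + v into the integrand,

    16x - 16y → -80u + 32v,

so the integral becomes

    ∬_R (-80u + 32v) · |J| du dv = ∫_0^1 ∫_0^1 (-880u + 352v) dv du.

Inner (v): 176 - 880u.
Outer (u): -264.

Therefore ∬_D (16x - 16y) dx dy = -264.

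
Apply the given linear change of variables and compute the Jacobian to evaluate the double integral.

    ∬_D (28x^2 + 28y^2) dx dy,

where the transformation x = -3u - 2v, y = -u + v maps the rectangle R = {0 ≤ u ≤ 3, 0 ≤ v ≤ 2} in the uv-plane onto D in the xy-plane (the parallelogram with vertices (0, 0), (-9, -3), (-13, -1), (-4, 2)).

Compute the Jacobian determinant of (x, y) with respect to (u, v):

    ∂(x,y)/∂(u,v) = | -3  -2 | = (-3)(1) - (-2)(-1) = -5.
                   | -1  1 |

Its absolute value is |J| = 5 (the area scaling factor).

Substituting x = -3u - 2v, y = -u + v into the integrand,

    28x^2 + 28y^2 → 280u^2 + 280u v + 140v^2,

so the integral becomes

    ∬_R (280u^2 + 280u v + 140v^2) · |J| du dv = ∫_0^3 ∫_0^2 (1400u^2 + 1400u v + 700v^2) dv du.

Inner (v): 2800u^2 + 2800u + 5600/3.
Outer (u): 43400.

Therefore ∬_D (28x^2 + 28y^2) dx dy = 43400.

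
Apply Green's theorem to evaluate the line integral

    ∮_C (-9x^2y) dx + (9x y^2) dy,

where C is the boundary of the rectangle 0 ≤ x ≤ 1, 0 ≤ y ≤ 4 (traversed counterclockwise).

Green's theorem converts the closed line integral into a double integral over the enclosed region D:

    ∮_C P dx + Q dy = ∬_D (∂Q/∂x - ∂P/∂y) dA.

Here P = -9x^2y, Q = 9x y^2, so

    ∂Q/∂x = 9y^2,    ∂P/∂y = -9x^2,
    ∂Q/∂x - ∂P/∂y = 9x^2 + 9y^2.

D is the region 0 ≤ x ≤ 1, 0 ≤ y ≤ 4. Evaluating the double integral:

    ∬_D (9x^2 + 9y^2) dA = ∫_0^{1} ∫_0^{4} (9x^2 + 9y^2) dy dx.

Inner (y from 0 to 4): 36x^2 + 192.
Outer (x from 0 to 1): 204.

Therefore ∮_C P dx + Q dy = 204.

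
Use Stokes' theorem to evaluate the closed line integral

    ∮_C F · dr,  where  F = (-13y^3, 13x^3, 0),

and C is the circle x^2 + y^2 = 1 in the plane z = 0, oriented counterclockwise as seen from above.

Let S be the flat disk x^2 + y^2 ≤ 1 in the plane z = 0, with upward unit normal n̂ = ẑ. By Stokes' theorem,

    ∮_C F · dr = ∬_S (∇ × F) · n̂ dS = ∬_D (curl F)_z dA,

where D is the disk x^2 + y^2 ≤ 1.

Compute the curl of F = (-13y^3, 13x^3, 0):
    (∇ × F)_x = ∂F_z/∂y - ∂F_y/∂z = 0,
    (∇ × F)_y = ∂F_x/∂z - ∂F_z/∂x = 0,
    (∇ × F)_z = ∂F_y/∂x - ∂F_x/∂y = 39x^2 + 39y^2.

On z = 0, (curl F)_z = 39x^2 + 39y^2.

Convert to polar (x = r cos θ, y = r sin θ, dA = r dr dθ); the integrand becomes 39r^2, so

    ∬_D (curl F)_z dA = ∫_0^{2π} ∫_0^{1} (39r^2) · r dr dθ.

Inner (r from 0 to 1): 39/4.
Outer (θ from 0 to 2π): 39π/2.

Therefore ∮_C F · dr = 39π/2.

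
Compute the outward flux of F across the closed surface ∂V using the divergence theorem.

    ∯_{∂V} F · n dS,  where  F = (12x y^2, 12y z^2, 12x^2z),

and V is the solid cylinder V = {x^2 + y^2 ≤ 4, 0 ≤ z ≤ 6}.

By the divergence theorem,

    ∯_{∂V} F · n dS = ∭_V (∇ · F) dV.

Compute the divergence:
    ∇ · F = ∂F_x/∂x + ∂F_y/∂y + ∂F_z/∂z = 12y^2 + 12z^2 + 12x^2 = 12x^2 + 12y^2 + 12z^2.

In cylindrical coordinates, x = r cos(θ), y = r sin(θ), z = z, dV = r dr dθ dz, with 0 ≤ r ≤ 2, 0 ≤ θ ≤ 2π, 0 ≤ z ≤ 6.

The integrand, after substitution and multiplying by the volume element, becomes (12r^2 + 12z^2) · r, so

    ∭_V (∇·F) dV = ∫_0^{2π} ∫_0^{2} ∫_0^{6} (12r^2 + 12z^2) · r dz dr dθ.

Inner (z from 0 to 6): 72r (r^2 + 12).
Middle (r from 0 to 2): 2016.
Outer (θ from 0 to 2π): 4032π.

Therefore ∯_{∂V} F · n dS = 4032π.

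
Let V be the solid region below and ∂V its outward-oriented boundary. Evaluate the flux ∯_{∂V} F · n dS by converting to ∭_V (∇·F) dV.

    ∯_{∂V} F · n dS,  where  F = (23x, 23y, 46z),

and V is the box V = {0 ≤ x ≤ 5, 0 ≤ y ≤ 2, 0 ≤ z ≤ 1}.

By the divergence theorem,

    ∯_{∂V} F · n dS = ∭_V (∇ · F) dV.

Compute the divergence:
    ∇ · F = ∂F_x/∂x + ∂F_y/∂y + ∂F_z/∂z = 23 + 23 + 46 = 92.

V is a rectangular box, so dV = dx dy dz with 0 ≤ x ≤ 5, 0 ≤ y ≤ 2, 0 ≤ z ≤ 1.

Integrate (92) over V as an iterated integral:

    ∭_V (∇·F) dV = ∫_0^{5} ∫_0^{2} ∫_0^{1} (92) dz dy dx.

Inner (z from 0 to 1): 92.
Middle (y from 0 to 2): 184.
Outer (x from 0 to 5): 920.

Therefore ∯_{∂V} F · n dS = 920.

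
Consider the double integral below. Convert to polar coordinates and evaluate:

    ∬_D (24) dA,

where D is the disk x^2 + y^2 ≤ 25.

The region D is 0 ≤ r ≤ 5, 0 ≤ θ ≤ 2π in polar coordinates, where x = r cos(θ), y = r sin(θ), and dA = r dr dθ.

Under the substitution, the integrand becomes 24, so

    ∬_D (24) dA = ∫_{0}^{2π} ∫_{0}^{5} (24) · r dr dθ.

Inner integral (in r): ∫_{0}^{5} (24) · r dr = 300.

Outer integral (in θ): ∫_{0}^{2π} (300) dθ = 600π.

Therefore ∬_D (24) dA = 600π.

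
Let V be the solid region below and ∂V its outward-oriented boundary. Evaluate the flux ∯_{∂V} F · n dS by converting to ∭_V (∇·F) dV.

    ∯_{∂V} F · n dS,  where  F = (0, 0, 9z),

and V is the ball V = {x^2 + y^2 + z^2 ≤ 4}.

By the divergence theorem,

    ∯_{∂V} F · n dS = ∭_V (∇ · F) dV.

Compute the divergence:
    ∇ · F = ∂F_x/∂x + ∂F_y/∂y + ∂F_z/∂z = 0 + 0 + 9 = 9.

In spherical coordinates, x = ρ sin(φ) cos(θ), y = ρ sin(φ) sin(θ), z = ρ cos(φ), dV = ρ^2 sin(φ) dρ dφ dθ, with 0 ≤ ρ ≤ 2, 0 ≤ φ ≤ π, 0 ≤ θ ≤ 2π.

The integrand, after substitution and multiplying by the volume element, becomes (9) · ρ^2 sin(φ), so

    ∭_V (∇·F) dV = ∫_0^{2π} ∫_0^{π} ∫_0^{2} (9) · ρ^2 sin(φ) dρ dφ dθ.

Inner (ρ from 0 to 2): 24sin(φ).
Middle (φ from 0 to π): 48.
Outer (θ from 0 to 2π): 96π.

Therefore ∯_{∂V} F · n dS = 96π.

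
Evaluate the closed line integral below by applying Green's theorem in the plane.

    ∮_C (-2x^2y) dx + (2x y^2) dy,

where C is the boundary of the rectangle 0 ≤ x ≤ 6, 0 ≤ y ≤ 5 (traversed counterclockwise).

Green's theorem converts the closed line integral into a double integral over the enclosed region D:

    ∮_C P dx + Q dy = ∬_D (∂Q/∂x - ∂P/∂y) dA.

Here P = -2x^2y, Q = 2x y^2, so

    ∂Q/∂x = 2y^2,    ∂P/∂y = -2x^2,
    ∂Q/∂x - ∂P/∂y = 2x^2 + 2y^2.

D is the region 0 ≤ x ≤ 6, 0 ≤ y ≤ 5. Evaluating the double integral:

    ∬_D (2x^2 + 2y^2) dA = ∫_0^{6} ∫_0^{5} (2x^2 + 2y^2) dy dx.

Inner (y from 0 to 5): 10x^2 + 250/3.
Outer (x from 0 to 6): 1220.

Therefore ∮_C P dx + Q dy = 1220.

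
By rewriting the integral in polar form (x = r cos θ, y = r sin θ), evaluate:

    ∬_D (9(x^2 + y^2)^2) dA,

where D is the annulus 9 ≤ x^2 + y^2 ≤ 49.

The region D is 3 ≤ r ≤ 7, 0 ≤ θ ≤ 2π in polar coordinates, where x = r cos(θ), y = r sin(θ), and dA = r dr dθ.

Under the substitution, the integrand becomes 9r^4, so

    ∬_D (9(x^2 + y^2)^2) dA = ∫_{0}^{2π} ∫_{3}^{7} (9r^4) · r dr dθ.

Inner integral (in r): ∫_{3}^{7} (9r^4) · r dr = 175380.

Outer integral (in θ): ∫_{0}^{2π} (175380) dθ = 350760π.

Therefore ∬_D (9(x^2 + y^2)^2) dA = 350760π.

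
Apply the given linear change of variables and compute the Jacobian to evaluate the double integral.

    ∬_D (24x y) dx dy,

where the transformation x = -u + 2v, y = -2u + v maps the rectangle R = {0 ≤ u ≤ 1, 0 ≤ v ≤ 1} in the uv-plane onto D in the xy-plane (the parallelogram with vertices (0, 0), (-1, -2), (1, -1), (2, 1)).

Compute the Jacobian determinant of (x, y) with respect to (u, v):

    ∂(x,y)/∂(u,v) = | -1  2 | = (-1)(1) - (2)(-2) = 3.
                   | -2  1 |

Its absolute value is |J| = 3 (the area scaling factor).

Substituting x = -u + 2v, y = -2u + v into the integrand,

    24x y → 48u^2 - 120u v + 48v^2,

so the integral becomes

    ∬_R (48u^2 - 120u v + 48v^2) · |J| du dv = ∫_0^1 ∫_0^1 (144u^2 - 360u v + 144v^2) dv du.

Inner (v): 144u^2 - 180u + 48.
Outer (u): 6.

Therefore ∬_D (24x y) dx dy = 6.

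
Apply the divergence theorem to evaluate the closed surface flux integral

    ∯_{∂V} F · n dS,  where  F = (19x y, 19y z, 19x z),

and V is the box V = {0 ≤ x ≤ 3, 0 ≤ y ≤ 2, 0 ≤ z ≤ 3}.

By the divergence theorem,

    ∯_{∂V} F · n dS = ∭_V (∇ · F) dV.

Compute the divergence:
    ∇ · F = ∂F_x/∂x + ∂F_y/∂y + ∂F_z/∂z = 19y + 19z + 19x = 19x + 19y + 19z.

V is a rectangular box, so dV = dx dy dz with 0 ≤ x ≤ 3, 0 ≤ y ≤ 2, 0 ≤ z ≤ 3.

Integrate (19x + 19y + 19z) over V as an iterated integral:

    ∭_V (∇·F) dV = ∫_0^{3} ∫_0^{2} ∫_0^{3} (19x + 19y + 19z) dz dy dx.

Inner (z from 0 to 3): 57x + 57y + 171/2.
Middle (y from 0 to 2): 114x + 285.
Outer (x from 0 to 3): 1368.

Therefore ∯_{∂V} F · n dS = 1368.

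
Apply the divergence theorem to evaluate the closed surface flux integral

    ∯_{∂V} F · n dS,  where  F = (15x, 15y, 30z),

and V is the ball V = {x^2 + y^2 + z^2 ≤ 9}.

By the divergence theorem,

    ∯_{∂V} F · n dS = ∭_V (∇ · F) dV.

Compute the divergence:
    ∇ · F = ∂F_x/∂x + ∂F_y/∂y + ∂F_z/∂z = 15 + 15 + 30 = 60.

In spherical coordinates, x = ρ sin(φ) cos(θ), y = ρ sin(φ) sin(θ), z = ρ cos(φ), dV = ρ^2 sin(φ) dρ dφ dθ, with 0 ≤ ρ ≤ 3, 0 ≤ φ ≤ π, 0 ≤ θ ≤ 2π.

The integrand, after substitution and multiplying by the volume element, becomes (60) · ρ^2 sin(φ), so

    ∭_V (∇·F) dV = ∫_0^{2π} ∫_0^{π} ∫_0^{3} (60) · ρ^2 sin(φ) dρ dφ dθ.

Inner (ρ from 0 to 3): 540sin(φ).
Middle (φ from 0 to π): 1080.
Outer (θ from 0 to 2π): 2160π.

Therefore ∯_{∂V} F · n dS = 2160π.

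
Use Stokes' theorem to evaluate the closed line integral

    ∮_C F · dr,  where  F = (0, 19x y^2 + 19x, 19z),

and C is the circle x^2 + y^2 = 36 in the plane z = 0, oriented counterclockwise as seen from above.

Let S be the flat disk x^2 + y^2 ≤ 36 in the plane z = 0, with upward unit normal n̂ = ẑ. By Stokes' theorem,

    ∮_C F · dr = ∬_S (∇ × F) · n̂ dS = ∬_D (curl F)_z dA,

where D is the disk x^2 + y^2 ≤ 36.

Compute the curl of F = (0, 19x y^2 + 19x, 19z):
    (∇ × F)_x = ∂F_z/∂y - ∂F_y/∂z = 0,
    (∇ × F)_y = ∂F_x/∂z - ∂F_z/∂x = 0,
    (∇ × F)_z = ∂F_y/∂x - ∂F_x/∂y = 19y^2 + 19.

On z = 0, (curl F)_z = 19y^2 + 19.

Convert to polar (x = r cos θ, y = r sin θ, dA = r dr dθ); the integrand becomes 19r^2sin(θ)^2 + 19, so

    ∬_D (curl F)_z dA = ∫_0^{2π} ∫_0^{6} (19r^2sin(θ)^2 + 19) · r dr dθ.

Inner (r from 0 to 6): 6156sin(θ)^2 + 342.
Outer (θ from 0 to 2π): 6840π.

Therefore ∮_C F · dr = 6840π.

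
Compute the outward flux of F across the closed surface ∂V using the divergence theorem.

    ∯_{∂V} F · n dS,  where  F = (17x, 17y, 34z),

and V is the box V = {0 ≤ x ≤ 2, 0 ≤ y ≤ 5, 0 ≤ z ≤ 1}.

By the divergence theorem,

    ∯_{∂V} F · n dS = ∭_V (∇ · F) dV.

Compute the divergence:
    ∇ · F = ∂F_x/∂x + ∂F_y/∂y + ∂F_z/∂z = 17 + 17 + 34 = 68.

V is a rectangular box, so dV = dx dy dz with 0 ≤ x ≤ 2, 0 ≤ y ≤ 5, 0 ≤ z ≤ 1.

Integrate (68) over V as an iterated integral:

    ∭_V (∇·F) dV = ∫_0^{2} ∫_0^{5} ∫_0^{1} (68) dz dy dx.

Inner (z from 0 to 1): 68.
Middle (y from 0 to 5): 340.
Outer (x from 0 to 2): 680.

Therefore ∯_{∂V} F · n dS = 680.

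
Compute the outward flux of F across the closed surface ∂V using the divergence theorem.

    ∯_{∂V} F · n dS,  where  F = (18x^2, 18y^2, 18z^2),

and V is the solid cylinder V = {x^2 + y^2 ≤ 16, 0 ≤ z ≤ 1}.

By the divergence theorem,

    ∯_{∂V} F · n dS = ∭_V (∇ · F) dV.

Compute the divergence:
    ∇ · F = ∂F_x/∂x + ∂F_y/∂y + ∂F_z/∂z = 36x + 36y + 36z.

In cylindrical coordinates, x = r cos(θ), y = r sin(θ), z = z, dV = r dr dθ dz, with 0 ≤ r ≤ 4, 0 ≤ θ ≤ 2π, 0 ≤ z ≤ 1.

The integrand, after substitution and multiplying by the volume element, becomes (36sqrt(2)r sin(θ + π/4) + 36z) · r, so

    ∭_V (∇·F) dV = ∫_0^{2π} ∫_0^{4} ∫_0^{1} (36sqrt(2)r sin(θ + π/4) + 36z) · r dz dr dθ.

Inner (z from 0 to 1): 18r (2sqrt(2)r sin(θ + π/4) + 1).
Middle (r from 0 to 4): 768sqrt(2)sin(θ + π/4) + 144.
Outer (θ from 0 to 2π): 288π.

Therefore ∯_{∂V} F · n dS = 288π.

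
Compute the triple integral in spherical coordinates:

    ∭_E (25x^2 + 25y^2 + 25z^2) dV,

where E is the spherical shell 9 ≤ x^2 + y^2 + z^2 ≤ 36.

In spherical coordinates, x = ρ sin(φ) cos(θ), y = ρ sin(φ) sin(θ), z = ρ cos(φ), and dV = ρ^2 sin(φ) dρ dφ dθ.

The integrand becomes 25ρ^2, so

    ∭_E (25x^2 + 25y^2 + 25z^2) dV = ∫_{0}^{2π} ∫_{0}^{π} ∫_{3}^{6} (25ρ^2) · ρ^2 sin(φ) dρ dφ dθ.

Inner (ρ): 37665sin(φ).
Middle (φ): 75330.
Outer (θ): 150660π.

Therefore the triple integral equals 150660π.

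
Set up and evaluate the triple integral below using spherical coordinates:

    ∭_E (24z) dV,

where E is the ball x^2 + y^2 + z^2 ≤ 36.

In spherical coordinates, x = ρ sin(φ) cos(θ), y = ρ sin(φ) sin(θ), z = ρ cos(φ), and dV = ρ^2 sin(φ) dρ dφ dθ.

The integrand becomes 24ρ cos(φ), so

    ∭_E (24z) dV = ∫_{0}^{2π} ∫_{0}^{π} ∫_{0}^{6} (24ρ cos(φ)) · ρ^2 sin(φ) dρ dφ dθ.

Inner (ρ): 3888sin(2φ).
Middle (φ): 0.
Outer (θ): 0.

Therefore the triple integral equals 0.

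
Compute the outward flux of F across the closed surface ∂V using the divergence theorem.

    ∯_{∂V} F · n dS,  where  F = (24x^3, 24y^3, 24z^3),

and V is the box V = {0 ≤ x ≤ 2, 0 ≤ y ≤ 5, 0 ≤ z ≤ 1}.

By the divergence theorem,

    ∯_{∂V} F · n dS = ∭_V (∇ · F) dV.

Compute the divergence:
    ∇ · F = ∂F_x/∂x + ∂F_y/∂y + ∂F_z/∂z = 72x^2 + 72y^2 + 72z^2.

V is a rectangular box, so dV = dx dy dz with 0 ≤ x ≤ 2, 0 ≤ y ≤ 5, 0 ≤ z ≤ 1.

Integrate (72x^2 + 72y^2 + 72z^2) over V as an iterated integral:

    ∭_V (∇·F) dV = ∫_0^{2} ∫_0^{5} ∫_0^{1} (72x^2 + 72y^2 + 72z^2) dz dy dx.

Inner (z from 0 to 1): 72x^2 + 72y^2 + 24.
Middle (y from 0 to 5): 360x^2 + 3120.
Outer (x from 0 to 2): 7200.

Therefore ∯_{∂V} F · n dS = 7200.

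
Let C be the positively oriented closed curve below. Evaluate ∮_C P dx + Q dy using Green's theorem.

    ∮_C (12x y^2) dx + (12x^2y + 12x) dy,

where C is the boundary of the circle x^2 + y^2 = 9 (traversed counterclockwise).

Green's theorem converts the closed line integral into a double integral over the enclosed region D:

    ∮_C P dx + Q dy = ∬_D (∂Q/∂x - ∂P/∂y) dA.

Here P = 12x y^2, Q = 12x^2y + 12x, so

    ∂Q/∂x = 24x y + 12,    ∂P/∂y = 24x y,
    ∂Q/∂x - ∂P/∂y = 12.

D is the region x^2 + y^2 ≤ 9. Evaluating the double integral:

In polar coordinates (x = r cos θ, y = r sin θ, dA = r dr dθ) the integrand becomes 12, so

    ∬_D (12) dA = ∫_0^{2π} ∫_0^{3} (12) · r dr dθ.

Inner (r from 0 to 3): 54.
Outer (θ from 0 to 2π): 108π.

Therefore ∮_C P dx + Q dy = 108π.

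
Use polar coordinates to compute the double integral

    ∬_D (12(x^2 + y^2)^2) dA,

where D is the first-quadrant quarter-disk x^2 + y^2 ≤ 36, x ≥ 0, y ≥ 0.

The region D is 0 ≤ r ≤ 6, 0 ≤ θ ≤ π/2 in polar coordinates, where x = r cos(θ), y = r sin(θ), and dA = r dr dθ.

Under the substitution, the integrand becomes 12r^4, so

    ∬_D (12(x^2 + y^2)^2) dA = ∫_{0}^{π/2} ∫_{0}^{6} (12r^4) · r dr dθ.

Inner integral (in r): ∫_{0}^{6} (12r^4) · r dr = 93312.

Outer integral (in θ): ∫_{0}^{π/2} (93312) dθ = 46656π.

Therefore ∬_D (12(x^2 + y^2)^2) dA = 46656π.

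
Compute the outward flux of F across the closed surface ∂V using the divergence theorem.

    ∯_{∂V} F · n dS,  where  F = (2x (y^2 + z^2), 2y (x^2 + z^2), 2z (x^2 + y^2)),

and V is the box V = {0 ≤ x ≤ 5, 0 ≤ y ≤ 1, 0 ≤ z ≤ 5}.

By the divergence theorem,

    ∯_{∂V} F · n dS = ∭_V (∇ · F) dV.

Compute the divergence:
    ∇ · F = ∂F_x/∂x + ∂F_y/∂y + ∂F_z/∂z = 2y^2 + 2z^2 + 2x^2 + 2z^2 + 2x^2 + 2y^2 = 4x^2 + 4y^2 + 4z^2.

V is a rectangular box, so dV = dx dy dz with 0 ≤ x ≤ 5, 0 ≤ y ≤ 1, 0 ≤ z ≤ 5.

Integrate (4x^2 + 4y^2 + 4z^2) over V as an iterated integral:

    ∭_V (∇·F) dV = ∫_0^{5} ∫_0^{1} ∫_0^{5} (4x^2 + 4y^2 + 4z^2) dz dy dx.

Inner (z from 0 to 5): 20x^2 + 20y^2 + 500/3.
Middle (y from 0 to 1): 20x^2 + 520/3.
Outer (x from 0 to 5): 1700.

Therefore ∯_{∂V} F · n dS = 1700.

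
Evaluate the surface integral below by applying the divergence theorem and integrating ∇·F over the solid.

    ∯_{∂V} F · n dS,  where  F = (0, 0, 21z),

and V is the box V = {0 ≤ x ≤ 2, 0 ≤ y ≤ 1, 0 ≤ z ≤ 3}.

By the divergence theorem,

    ∯_{∂V} F · n dS = ∭_V (∇ · F) dV.

Compute the divergence:
    ∇ · F = ∂F_x/∂x + ∂F_y/∂y + ∂F_z/∂z = 0 + 0 + 21 = 21.

V is a rectangular box, so dV = dx dy dz with 0 ≤ x ≤ 2, 0 ≤ y ≤ 1, 0 ≤ z ≤ 3.

Integrate (21) over V as an iterated integral:

    ∭_V (∇·F) dV = ∫_0^{2} ∫_0^{1} ∫_0^{3} (21) dz dy dx.

Inner (z from 0 to 3): 63.
Middle (y from 0 to 1): 63.
Outer (x from 0 to 2): 126.

Therefore ∯_{∂V} F · n dS = 126.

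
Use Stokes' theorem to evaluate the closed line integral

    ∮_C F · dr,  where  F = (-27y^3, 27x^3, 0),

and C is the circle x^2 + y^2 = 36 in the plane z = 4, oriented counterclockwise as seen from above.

Let S be the flat disk x^2 + y^2 ≤ 36 in the plane z = 4, with upward unit normal n̂ = ẑ. By Stokes' theorem,

    ∮_C F · dr = ∬_S (∇ × F) · n̂ dS = ∬_D (curl F)_z dA,

where D is the disk x^2 + y^2 ≤ 36.

Compute the curl of F = (-27y^3, 27x^3, 0):
    (∇ × F)_x = ∂F_z/∂y - ∂F_y/∂z = 0,
    (∇ × F)_y = ∂F_x/∂z - ∂F_z/∂x = 0,
    (∇ × F)_z = ∂F_y/∂x - ∂F_x/∂y = 81x^2 + 81y^2.

On z = 4, (curl F)_z = 81x^2 + 81y^2.

Convert to polar (x = r cos θ, y = r sin θ, dA = r dr dθ); the integrand becomes 81r^2, so

    ∬_D (curl F)_z dA = ∫_0^{2π} ∫_0^{6} (81r^2) · r dr dθ.

Inner (r from 0 to 6): 26244.
Outer (θ from 0 to 2π): 52488π.

Therefore ∮_C F · dr = 52488π.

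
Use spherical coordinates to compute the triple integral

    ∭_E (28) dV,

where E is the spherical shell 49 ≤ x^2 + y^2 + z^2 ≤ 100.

In spherical coordinates, x = ρ sin(φ) cos(θ), y = ρ sin(φ) sin(θ), z = ρ cos(φ), and dV = ρ^2 sin(φ) dρ dφ dθ.

The integrand becomes 28, so

    ∭_E (28) dV = ∫_{0}^{2π} ∫_{0}^{π} ∫_{7}^{10} (28) · ρ^2 sin(φ) dρ dφ dθ.

Inner (ρ): 6132sin(φ).
Middle (φ): 12264.
Outer (θ): 24528π.

Therefore the triple integral equals 24528π.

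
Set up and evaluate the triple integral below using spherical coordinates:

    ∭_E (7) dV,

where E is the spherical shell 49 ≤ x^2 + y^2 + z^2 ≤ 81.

In spherical coordinates, x = ρ sin(φ) cos(θ), y = ρ sin(φ) sin(θ), z = ρ cos(φ), and dV = ρ^2 sin(φ) dρ dφ dθ.

The integrand becomes 7, so

    ∭_E (7) dV = ∫_{0}^{2π} ∫_{0}^{π} ∫_{7}^{9} (7) · ρ^2 sin(φ) dρ dφ dθ.

Inner (ρ): 2702sin(φ)/3.
Middle (φ): 5404/3.
Outer (θ): 10808π/3.

Therefore the triple integral equals 10808π/3.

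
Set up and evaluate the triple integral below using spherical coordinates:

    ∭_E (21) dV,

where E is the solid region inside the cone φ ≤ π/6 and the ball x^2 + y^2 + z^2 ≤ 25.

In spherical coordinates, x = ρ sin(φ) cos(θ), y = ρ sin(φ) sin(θ), z = ρ cos(φ), and dV = ρ^2 sin(φ) dρ dφ dθ.

The integrand becomes 21, so

    ∭_E (21) dV = ∫_{0}^{2π} ∫_{0}^{π/6} ∫_{0}^{5} (21) · ρ^2 sin(φ) dρ dφ dθ.

Inner (ρ): 875sin(φ).
Middle (φ): 875 - 875sqrt(3)/2.
Outer (θ): 875π (2 - sqrt(3)).

Therefore the triple integral equals 875π (2 - sqrt(3)).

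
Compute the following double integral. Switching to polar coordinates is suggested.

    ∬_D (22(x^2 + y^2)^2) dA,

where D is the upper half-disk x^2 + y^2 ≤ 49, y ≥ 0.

The region D is 0 ≤ r ≤ 7, 0 ≤ θ ≤ π in polar coordinates, where x = r cos(θ), y = r sin(θ), and dA = r dr dθ.

Under the substitution, the integrand becomes 22r^4, so

    ∬_D (22(x^2 + y^2)^2) dA = ∫_{0}^{π} ∫_{0}^{7} (22r^4) · r dr dθ.

Inner integral (in r): ∫_{0}^{7} (22r^4) · r dr = 1294139/3.

Outer integral (in θ): ∫_{0}^{π} (1294139/3) dθ = 1294139π/3.

Therefore ∬_D (22(x^2 + y^2)^2) dA = 1294139π/3.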